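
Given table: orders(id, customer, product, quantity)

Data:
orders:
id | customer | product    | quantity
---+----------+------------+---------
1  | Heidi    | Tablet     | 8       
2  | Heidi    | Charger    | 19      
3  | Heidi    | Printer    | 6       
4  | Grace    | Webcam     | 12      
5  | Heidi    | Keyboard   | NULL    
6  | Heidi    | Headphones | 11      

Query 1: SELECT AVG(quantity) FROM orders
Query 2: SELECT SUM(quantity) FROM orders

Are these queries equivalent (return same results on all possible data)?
No, not equivalent

Query 1 returns: [(11.2,)]
Query 2 returns: [(56,)]

Reason: AVG vs SUM give different aggregate values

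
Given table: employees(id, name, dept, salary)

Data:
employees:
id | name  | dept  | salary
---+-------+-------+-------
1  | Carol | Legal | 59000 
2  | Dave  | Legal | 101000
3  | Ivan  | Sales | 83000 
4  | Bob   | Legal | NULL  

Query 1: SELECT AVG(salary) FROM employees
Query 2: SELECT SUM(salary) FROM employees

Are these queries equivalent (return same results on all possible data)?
No, not equivalent

Query 1 returns: [(81000.0,)]
Query 2 returns: [(243000,)]

Reason: AVG vs SUM give different aggregate values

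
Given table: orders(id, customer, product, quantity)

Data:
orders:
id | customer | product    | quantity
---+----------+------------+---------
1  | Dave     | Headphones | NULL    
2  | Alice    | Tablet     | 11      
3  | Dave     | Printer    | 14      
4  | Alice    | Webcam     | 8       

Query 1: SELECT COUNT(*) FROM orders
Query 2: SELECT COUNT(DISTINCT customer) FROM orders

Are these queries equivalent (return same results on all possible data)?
No, not equivalent

Query 1 returns: [(4,)]
Query 2 returns: [(2,)]

Reason: COUNT(*) counts rows, COUNT(DISTINCT customer) counts unique customers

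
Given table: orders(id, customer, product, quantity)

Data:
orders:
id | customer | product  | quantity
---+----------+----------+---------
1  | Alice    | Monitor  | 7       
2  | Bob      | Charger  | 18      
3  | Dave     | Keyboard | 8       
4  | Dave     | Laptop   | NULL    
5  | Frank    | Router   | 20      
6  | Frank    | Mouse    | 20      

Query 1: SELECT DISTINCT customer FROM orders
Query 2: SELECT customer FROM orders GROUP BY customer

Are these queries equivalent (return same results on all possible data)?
Yes, equivalent

Both queries return: [('Alice',), ('Bob',), ('Dave',), ('Frank',)]

Reason: Both get unique customers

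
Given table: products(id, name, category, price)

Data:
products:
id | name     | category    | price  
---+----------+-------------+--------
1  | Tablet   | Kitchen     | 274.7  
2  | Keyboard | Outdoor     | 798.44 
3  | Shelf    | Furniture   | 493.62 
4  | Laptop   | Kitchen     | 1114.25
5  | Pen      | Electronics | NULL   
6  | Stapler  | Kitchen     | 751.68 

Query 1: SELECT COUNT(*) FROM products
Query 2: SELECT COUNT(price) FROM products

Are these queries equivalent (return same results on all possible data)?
No, not equivalent

Query 1 returns: [(6,)]
Query 2 returns: [(5,)]

Reason: COUNT(*) includes NULLs, COUNT(column) excludes them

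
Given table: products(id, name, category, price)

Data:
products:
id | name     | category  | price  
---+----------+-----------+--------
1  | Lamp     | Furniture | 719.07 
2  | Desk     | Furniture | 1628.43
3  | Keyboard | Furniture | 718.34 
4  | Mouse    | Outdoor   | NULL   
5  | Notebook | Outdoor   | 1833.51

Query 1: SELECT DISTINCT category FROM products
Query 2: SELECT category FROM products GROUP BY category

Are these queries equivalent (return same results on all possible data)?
Yes, equivalent

Both queries return: [('Furniture',), ('Outdoor',)]

Reason: Both get unique categorys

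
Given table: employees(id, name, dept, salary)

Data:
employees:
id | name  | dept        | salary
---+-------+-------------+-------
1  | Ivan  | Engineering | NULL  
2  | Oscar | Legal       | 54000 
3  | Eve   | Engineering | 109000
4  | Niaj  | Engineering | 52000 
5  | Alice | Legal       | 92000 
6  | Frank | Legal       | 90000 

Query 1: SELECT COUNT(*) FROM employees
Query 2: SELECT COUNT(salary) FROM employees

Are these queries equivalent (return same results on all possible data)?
No, not equivalent

Query 1 returns: [(6,)]
Query 2 returns: [(5,)]

Reason: COUNT(*) includes NULLs, COUNT(column) excludes them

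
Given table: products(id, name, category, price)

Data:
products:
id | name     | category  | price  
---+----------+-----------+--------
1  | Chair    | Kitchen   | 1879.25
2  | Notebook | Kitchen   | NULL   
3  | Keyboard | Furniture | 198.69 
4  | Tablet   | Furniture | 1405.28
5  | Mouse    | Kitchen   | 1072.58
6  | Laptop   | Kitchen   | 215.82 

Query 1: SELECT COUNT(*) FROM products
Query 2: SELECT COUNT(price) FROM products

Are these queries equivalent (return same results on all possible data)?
No, not equivalent

Query 1 returns: [(6,)]
Query 2 returns: [(5,)]

Reason: COUNT(*) includes NULLs, COUNT(column) excludes them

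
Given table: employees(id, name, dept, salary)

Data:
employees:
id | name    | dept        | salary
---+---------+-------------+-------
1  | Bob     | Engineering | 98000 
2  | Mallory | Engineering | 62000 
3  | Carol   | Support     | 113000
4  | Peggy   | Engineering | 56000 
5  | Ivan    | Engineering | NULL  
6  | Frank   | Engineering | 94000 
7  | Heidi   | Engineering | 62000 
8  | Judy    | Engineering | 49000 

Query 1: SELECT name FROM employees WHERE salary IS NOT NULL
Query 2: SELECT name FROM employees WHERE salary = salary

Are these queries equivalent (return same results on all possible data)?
Yes, equivalent

Both queries return: [('Bob',), ('Carol',), ('Frank',), ('Heidi',), ('Judy',), ('Mallory',), ('Peggy',)]

Reason: IS NOT NULL vs self-equality (both exclude NULLs)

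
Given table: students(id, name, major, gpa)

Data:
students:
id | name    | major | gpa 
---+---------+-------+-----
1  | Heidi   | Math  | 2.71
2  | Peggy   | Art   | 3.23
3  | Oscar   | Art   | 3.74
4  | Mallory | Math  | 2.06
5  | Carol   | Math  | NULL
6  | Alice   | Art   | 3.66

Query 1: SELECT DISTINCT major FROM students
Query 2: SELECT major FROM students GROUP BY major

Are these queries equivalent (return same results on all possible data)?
Yes, equivalent

Both queries return: [('Art',), ('Math',)]

Reason: Both get unique majors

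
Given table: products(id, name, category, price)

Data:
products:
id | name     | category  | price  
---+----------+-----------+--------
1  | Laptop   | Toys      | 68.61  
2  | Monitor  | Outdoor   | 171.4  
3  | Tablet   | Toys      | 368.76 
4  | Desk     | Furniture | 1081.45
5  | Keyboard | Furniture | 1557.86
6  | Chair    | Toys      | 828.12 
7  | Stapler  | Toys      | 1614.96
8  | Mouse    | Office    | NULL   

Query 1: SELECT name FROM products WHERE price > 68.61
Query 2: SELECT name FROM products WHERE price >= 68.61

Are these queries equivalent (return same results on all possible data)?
No, not equivalent

Query 1 returns: [('Monitor',), ('Tablet',), ('Desk',), ('Keyboard',), ('Chair',), ('Stapler',)]
Query 2 returns: [('Laptop',), ('Monitor',), ('Tablet',), ('Desk',), ('Keyboard',), ('Chair',), ('Stapler',)]

Reason: > vs >= gives different results when price = 68.61 exists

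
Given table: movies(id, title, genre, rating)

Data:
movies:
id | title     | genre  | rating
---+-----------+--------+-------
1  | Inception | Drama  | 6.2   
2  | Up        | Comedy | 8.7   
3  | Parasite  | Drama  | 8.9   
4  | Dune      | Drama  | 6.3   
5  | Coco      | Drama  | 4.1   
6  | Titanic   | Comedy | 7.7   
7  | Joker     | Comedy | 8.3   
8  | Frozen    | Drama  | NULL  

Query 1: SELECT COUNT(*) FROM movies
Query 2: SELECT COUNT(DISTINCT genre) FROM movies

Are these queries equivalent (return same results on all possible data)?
No, not equivalent

Query 1 returns: [(8,)]
Query 2 returns: [(2,)]

Reason: COUNT(*) counts rows, COUNT(DISTINCT genre) counts unique genres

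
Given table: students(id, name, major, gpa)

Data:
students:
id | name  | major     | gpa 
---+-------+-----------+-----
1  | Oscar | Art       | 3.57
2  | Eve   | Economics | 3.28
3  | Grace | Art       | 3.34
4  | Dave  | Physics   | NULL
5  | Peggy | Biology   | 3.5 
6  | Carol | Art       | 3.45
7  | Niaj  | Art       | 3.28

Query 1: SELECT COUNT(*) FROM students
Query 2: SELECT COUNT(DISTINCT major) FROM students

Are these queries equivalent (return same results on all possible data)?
No, not equivalent

Query 1 returns: [(7,)]
Query 2 returns: [(4,)]

Reason: COUNT(*) counts rows, COUNT(DISTINCT major) counts unique majors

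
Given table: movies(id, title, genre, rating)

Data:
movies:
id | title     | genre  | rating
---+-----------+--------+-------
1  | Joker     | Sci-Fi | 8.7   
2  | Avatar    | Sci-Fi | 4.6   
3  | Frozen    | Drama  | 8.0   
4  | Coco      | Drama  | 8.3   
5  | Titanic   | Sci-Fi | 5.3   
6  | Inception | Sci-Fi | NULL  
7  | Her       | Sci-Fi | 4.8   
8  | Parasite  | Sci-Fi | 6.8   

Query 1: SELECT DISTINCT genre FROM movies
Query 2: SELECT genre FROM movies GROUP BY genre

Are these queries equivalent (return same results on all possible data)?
Yes, equivalent

Both queries return: [('Drama',), ('Sci-Fi',)]

Reason: Both get unique genres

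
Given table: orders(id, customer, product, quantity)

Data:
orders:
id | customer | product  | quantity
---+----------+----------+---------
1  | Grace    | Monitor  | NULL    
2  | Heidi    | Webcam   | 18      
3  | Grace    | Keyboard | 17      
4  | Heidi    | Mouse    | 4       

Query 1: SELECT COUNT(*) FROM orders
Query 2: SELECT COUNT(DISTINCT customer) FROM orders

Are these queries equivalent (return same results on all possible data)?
No, not equivalent

Query 1 returns: [(4,)]
Query 2 returns: [(2,)]

Reason: COUNT(*) counts rows, COUNT(DISTINCT customer) counts unique customers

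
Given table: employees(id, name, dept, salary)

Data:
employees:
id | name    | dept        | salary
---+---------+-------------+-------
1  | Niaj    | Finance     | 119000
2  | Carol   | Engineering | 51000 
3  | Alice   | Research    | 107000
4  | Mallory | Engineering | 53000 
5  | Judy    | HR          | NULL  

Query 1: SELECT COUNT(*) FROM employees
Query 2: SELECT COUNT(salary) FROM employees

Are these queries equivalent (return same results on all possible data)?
No, not equivalent

Query 1 returns: [(5,)]
Query 2 returns: [(4,)]

Reason: COUNT(*) includes NULLs, COUNT(column) excludes them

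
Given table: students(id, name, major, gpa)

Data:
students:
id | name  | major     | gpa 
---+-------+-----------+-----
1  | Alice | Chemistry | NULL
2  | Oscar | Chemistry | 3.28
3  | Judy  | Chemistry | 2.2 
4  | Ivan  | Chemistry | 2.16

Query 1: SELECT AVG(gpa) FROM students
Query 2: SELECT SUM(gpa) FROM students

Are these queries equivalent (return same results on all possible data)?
No, not equivalent

Query 1 returns: [(2.546666666666667,)]
Query 2 returns: [(7.640000000000001,)]

Reason: AVG vs SUM give different aggregate values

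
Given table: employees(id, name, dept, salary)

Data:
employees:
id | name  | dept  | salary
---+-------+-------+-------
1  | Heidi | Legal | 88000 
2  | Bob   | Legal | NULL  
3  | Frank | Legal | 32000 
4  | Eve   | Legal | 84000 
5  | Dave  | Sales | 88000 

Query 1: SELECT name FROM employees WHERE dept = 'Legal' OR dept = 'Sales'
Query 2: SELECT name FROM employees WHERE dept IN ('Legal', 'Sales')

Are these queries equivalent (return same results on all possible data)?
Yes, equivalent

Both queries return: [('Bob',), ('Dave',), ('Eve',), ('Frank',), ('Heidi',)]

Reason: OR vs IN are equivalent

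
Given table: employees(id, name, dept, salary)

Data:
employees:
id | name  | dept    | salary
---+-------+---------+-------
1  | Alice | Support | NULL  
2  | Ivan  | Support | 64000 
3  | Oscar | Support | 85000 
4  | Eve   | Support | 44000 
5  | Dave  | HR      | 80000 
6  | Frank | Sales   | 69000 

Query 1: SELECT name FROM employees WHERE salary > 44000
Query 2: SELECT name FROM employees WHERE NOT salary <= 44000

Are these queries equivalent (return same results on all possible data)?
Yes, equivalent

Both queries return: [('Dave',), ('Frank',), ('Ivan',), ('Oscar',)]

Reason: Both filter salary > 44000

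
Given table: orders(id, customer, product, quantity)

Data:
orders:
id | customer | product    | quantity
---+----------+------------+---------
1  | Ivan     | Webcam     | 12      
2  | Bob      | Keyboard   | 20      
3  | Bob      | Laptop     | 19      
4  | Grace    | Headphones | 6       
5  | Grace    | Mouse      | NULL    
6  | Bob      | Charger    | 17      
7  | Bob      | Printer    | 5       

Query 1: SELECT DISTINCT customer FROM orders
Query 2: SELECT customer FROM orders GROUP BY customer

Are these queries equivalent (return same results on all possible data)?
Yes, equivalent

Both queries return: [('Bob',), ('Grace',), ('Ivan',)]

Reason: Both get unique customers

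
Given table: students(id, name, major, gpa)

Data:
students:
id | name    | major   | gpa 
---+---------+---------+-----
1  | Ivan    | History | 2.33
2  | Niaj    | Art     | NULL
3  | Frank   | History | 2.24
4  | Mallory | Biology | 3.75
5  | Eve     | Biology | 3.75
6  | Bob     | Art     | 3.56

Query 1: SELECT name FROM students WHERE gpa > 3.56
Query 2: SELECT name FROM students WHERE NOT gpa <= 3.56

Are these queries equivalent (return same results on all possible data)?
Yes, equivalent

Both queries return: [('Eve',), ('Mallory',)]

Reason: Both filter gpa > 3.56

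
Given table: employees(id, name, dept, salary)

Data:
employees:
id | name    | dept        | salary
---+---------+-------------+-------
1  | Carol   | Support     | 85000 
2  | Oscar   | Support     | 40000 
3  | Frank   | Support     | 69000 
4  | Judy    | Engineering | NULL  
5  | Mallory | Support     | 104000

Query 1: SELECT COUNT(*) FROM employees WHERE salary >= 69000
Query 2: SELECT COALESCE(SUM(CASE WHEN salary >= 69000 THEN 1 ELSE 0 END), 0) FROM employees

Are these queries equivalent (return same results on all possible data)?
Yes, equivalent

Both queries return: [(3,)]

Reason: COUNT with WHERE vs conditional SUM (COALESCE handles empty-table NULL)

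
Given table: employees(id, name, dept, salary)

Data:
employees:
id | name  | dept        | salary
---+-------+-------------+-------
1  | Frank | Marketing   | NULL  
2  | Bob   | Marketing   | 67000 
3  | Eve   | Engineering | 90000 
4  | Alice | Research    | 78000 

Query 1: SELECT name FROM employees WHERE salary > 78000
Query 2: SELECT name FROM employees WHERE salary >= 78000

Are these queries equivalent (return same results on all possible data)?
No, not equivalent

Query 1 returns: [('Eve',)]
Query 2 returns: [('Eve',), ('Alice',)]

Reason: > vs >= gives different results when salary = 78000 exists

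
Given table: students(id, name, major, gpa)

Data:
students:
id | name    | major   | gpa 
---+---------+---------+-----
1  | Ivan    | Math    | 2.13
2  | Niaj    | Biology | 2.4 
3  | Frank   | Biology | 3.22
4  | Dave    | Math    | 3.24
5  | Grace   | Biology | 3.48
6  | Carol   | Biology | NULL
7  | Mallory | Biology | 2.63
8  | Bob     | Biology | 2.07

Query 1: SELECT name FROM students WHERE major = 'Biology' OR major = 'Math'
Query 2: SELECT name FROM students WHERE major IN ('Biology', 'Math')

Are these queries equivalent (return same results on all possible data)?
Yes, equivalent

Both queries return: [('Bob',), ('Carol',), ('Dave',), ('Frank',), ('Grace',), ('Ivan',), ('Mallory',), ('Niaj',)]

Reason: OR vs IN are equivalent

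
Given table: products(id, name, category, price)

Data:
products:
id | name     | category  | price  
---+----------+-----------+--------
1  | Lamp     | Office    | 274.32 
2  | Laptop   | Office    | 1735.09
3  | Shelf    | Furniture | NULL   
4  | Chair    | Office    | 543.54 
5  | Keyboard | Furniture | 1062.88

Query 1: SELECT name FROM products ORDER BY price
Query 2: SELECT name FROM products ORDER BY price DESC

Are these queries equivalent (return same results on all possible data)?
No, not equivalent

Query 1 returns: [('Shelf',), ('Lamp',), ('Chair',), ('Keyboard',), ('Laptop',)]
Query 2 returns: [('Laptop',), ('Keyboard',), ('Chair',), ('Lamp',), ('Shelf',)]

Reason: ASC vs DESC gives opposite ordering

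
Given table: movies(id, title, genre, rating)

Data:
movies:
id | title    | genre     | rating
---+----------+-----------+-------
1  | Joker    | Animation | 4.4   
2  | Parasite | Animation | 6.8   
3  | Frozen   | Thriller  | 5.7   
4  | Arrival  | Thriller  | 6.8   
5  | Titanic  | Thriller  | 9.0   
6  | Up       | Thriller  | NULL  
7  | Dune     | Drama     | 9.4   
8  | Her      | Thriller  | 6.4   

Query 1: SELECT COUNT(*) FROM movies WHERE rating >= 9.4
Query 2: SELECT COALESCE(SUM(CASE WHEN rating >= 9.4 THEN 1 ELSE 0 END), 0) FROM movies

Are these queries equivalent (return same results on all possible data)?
Yes, equivalent

Both queries return: [(1,)]

Reason: COUNT with WHERE vs conditional SUM (COALESCE handles empty-table NULL)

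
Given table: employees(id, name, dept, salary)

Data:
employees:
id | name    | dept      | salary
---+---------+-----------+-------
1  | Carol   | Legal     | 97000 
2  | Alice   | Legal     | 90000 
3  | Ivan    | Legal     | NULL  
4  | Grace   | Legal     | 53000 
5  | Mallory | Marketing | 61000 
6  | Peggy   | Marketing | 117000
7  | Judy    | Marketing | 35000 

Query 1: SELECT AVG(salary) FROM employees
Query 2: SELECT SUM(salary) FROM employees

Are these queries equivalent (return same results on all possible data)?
No, not equivalent

Query 1 returns: [(75500.0,)]
Query 2 returns: [(453000,)]

Reason: AVG vs SUM give different aggregate values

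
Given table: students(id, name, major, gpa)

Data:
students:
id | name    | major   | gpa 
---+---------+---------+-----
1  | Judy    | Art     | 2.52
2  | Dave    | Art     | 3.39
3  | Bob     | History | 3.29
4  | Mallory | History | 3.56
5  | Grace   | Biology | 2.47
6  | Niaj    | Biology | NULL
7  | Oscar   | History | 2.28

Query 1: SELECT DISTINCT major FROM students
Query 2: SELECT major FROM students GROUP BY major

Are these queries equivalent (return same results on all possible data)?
Yes, equivalent

Both queries return: [('Art',), ('Biology',), ('History',)]

Reason: Both get unique majors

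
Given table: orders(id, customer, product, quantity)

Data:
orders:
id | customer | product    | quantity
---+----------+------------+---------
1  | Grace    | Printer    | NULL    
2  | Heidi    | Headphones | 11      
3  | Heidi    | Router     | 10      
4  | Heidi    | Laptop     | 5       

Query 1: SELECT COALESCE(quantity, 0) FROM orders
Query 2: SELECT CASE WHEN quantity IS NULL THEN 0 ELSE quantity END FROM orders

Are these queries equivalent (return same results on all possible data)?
Yes, equivalent

Both queries return: [(0,), (5,), (10,), (11,)]

Reason: COALESCE vs CASE for NULL handling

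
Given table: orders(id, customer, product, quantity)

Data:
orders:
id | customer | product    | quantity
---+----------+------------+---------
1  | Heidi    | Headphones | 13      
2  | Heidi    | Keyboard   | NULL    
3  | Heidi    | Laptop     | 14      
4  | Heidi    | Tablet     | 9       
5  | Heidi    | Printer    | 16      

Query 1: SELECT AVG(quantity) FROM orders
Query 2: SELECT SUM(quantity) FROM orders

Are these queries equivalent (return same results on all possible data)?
No, not equivalent

Query 1 returns: [(13.0,)]
Query 2 returns: [(52,)]

Reason: AVG vs SUM give different aggregate values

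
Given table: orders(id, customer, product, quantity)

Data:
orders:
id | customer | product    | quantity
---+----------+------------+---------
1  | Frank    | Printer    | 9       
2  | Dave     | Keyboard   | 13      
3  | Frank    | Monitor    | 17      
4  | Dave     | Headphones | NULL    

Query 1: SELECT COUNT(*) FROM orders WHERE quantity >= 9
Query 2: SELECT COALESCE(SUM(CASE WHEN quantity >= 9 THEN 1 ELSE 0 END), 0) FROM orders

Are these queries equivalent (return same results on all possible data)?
Yes, equivalent

Both queries return: [(3,)]

Reason: COUNT with WHERE vs conditional SUM (COALESCE handles empty-table NULL)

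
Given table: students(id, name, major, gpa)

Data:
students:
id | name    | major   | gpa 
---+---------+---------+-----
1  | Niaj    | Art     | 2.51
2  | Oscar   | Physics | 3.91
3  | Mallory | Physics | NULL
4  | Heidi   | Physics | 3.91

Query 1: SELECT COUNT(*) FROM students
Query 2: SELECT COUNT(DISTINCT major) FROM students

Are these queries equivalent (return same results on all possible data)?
No, not equivalent

Query 1 returns: [(4,)]
Query 2 returns: [(2,)]

Reason: COUNT(*) counts rows, COUNT(DISTINCT major) counts unique majors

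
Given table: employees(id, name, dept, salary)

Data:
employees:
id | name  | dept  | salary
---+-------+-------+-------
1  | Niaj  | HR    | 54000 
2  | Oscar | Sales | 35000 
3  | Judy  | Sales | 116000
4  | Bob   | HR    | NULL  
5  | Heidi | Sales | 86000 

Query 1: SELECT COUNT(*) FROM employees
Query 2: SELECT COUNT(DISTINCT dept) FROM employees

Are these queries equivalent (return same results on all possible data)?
No, not equivalent

Query 1 returns: [(5,)]
Query 2 returns: [(2,)]

Reason: COUNT(*) counts rows, COUNT(DISTINCT dept) counts unique depts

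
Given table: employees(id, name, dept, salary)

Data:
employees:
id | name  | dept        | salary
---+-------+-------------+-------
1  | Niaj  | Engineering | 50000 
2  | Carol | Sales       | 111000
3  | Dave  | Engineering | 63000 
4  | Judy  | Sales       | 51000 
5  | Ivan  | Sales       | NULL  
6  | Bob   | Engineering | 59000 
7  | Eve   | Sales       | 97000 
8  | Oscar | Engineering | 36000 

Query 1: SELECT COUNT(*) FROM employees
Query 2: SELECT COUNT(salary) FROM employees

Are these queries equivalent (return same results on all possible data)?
No, not equivalent

Query 1 returns: [(8,)]
Query 2 returns: [(7,)]

Reason: COUNT(*) includes NULLs, COUNT(column) excludes them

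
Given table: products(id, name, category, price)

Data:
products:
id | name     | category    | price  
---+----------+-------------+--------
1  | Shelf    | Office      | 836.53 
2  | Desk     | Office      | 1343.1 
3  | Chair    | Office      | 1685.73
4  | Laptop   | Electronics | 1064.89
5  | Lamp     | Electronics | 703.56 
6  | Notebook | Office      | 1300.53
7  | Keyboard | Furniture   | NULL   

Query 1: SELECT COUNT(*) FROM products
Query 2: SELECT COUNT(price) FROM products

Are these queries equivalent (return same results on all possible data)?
No, not equivalent

Query 1 returns: [(7,)]
Query 2 returns: [(6,)]

Reason: COUNT(*) includes NULLs, COUNT(column) excludes them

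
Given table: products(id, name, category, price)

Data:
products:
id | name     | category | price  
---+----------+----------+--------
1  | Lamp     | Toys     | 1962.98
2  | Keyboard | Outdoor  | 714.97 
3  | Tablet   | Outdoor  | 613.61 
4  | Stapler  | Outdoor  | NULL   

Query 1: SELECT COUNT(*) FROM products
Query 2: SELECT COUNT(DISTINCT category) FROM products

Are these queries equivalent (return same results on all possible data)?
No, not equivalent

Query 1 returns: [(4,)]
Query 2 returns: [(2,)]

Reason: COUNT(*) counts rows, COUNT(DISTINCT category) counts unique categorys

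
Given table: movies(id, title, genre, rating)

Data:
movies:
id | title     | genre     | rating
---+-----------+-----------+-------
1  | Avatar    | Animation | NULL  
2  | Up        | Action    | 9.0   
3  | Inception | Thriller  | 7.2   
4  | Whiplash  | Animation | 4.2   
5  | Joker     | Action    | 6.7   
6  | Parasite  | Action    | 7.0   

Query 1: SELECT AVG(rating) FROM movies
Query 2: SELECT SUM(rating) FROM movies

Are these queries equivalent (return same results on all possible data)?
No, not equivalent

Query 1 returns: [(6.82,)]
Query 2 returns: [(34.1,)]

Reason: AVG vs SUM give different aggregate values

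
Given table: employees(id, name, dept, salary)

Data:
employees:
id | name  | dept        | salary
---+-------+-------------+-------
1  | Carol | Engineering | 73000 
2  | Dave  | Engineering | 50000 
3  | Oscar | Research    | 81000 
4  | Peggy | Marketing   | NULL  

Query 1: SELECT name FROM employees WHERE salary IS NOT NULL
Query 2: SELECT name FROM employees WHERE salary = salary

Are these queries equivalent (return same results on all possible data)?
Yes, equivalent

Both queries return: [('Carol',), ('Dave',), ('Oscar',)]

Reason: IS NOT NULL vs self-equality (both exclude NULLs)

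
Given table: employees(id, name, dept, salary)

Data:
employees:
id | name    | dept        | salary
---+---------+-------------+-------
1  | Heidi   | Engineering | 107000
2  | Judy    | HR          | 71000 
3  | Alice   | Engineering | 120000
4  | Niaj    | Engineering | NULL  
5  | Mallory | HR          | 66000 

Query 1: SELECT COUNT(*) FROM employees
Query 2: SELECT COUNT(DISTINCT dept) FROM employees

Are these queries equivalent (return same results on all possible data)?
No, not equivalent

Query 1 returns: [(5,)]
Query 2 returns: [(2,)]

Reason: COUNT(*) counts rows, COUNT(DISTINCT dept) counts unique depts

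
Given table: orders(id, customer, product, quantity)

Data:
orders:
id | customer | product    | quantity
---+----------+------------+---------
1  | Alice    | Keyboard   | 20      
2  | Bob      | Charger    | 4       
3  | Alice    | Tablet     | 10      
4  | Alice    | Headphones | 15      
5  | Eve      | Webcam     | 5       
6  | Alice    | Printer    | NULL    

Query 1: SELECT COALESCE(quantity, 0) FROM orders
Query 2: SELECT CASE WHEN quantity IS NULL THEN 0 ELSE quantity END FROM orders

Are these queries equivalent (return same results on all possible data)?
Yes, equivalent

Both queries return: [(0,), (4,), (5,), (10,), (15,), (20,)]

Reason: COALESCE vs CASE for NULL handling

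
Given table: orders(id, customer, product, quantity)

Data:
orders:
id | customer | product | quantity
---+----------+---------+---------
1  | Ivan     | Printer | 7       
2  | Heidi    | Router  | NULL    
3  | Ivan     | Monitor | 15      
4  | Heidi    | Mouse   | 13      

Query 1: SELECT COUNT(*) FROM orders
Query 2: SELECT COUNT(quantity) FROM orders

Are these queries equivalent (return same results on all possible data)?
No, not equivalent

Query 1 returns: [(4,)]
Query 2 returns: [(3,)]

Reason: COUNT(*) includes NULLs, COUNT(column) excludes them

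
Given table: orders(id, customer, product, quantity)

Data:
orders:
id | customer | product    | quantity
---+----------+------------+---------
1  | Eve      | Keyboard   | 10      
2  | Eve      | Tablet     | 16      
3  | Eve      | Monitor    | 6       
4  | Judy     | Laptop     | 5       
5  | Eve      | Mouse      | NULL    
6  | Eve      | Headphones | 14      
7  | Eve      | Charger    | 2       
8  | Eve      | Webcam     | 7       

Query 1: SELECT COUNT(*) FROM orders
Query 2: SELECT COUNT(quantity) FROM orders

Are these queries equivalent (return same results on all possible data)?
No, not equivalent

Query 1 returns: [(8,)]
Query 2 returns: [(7,)]

Reason: COUNT(*) includes NULLs, COUNT(column) excludes them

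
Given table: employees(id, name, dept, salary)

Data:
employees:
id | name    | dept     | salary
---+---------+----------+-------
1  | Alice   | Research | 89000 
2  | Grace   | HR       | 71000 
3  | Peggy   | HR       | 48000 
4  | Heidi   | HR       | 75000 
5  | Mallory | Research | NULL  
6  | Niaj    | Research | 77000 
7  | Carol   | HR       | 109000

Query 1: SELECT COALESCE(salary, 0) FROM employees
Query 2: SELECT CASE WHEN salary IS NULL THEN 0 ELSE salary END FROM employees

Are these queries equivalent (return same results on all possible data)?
Yes, equivalent

Both queries return: [(0,), (48000,), (71000,), (75000,), (77000,), (89000,), (109000,)]

Reason: COALESCE vs CASE for NULL handling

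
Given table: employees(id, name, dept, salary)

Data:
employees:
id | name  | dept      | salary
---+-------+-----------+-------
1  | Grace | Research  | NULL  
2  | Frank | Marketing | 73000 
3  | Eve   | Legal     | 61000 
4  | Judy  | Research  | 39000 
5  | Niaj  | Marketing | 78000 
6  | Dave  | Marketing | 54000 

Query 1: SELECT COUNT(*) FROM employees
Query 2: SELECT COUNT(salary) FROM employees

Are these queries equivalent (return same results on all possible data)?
No, not equivalent

Query 1 returns: [(6,)]
Query 2 returns: [(5,)]

Reason: COUNT(*) includes NULLs, COUNT(column) excludes them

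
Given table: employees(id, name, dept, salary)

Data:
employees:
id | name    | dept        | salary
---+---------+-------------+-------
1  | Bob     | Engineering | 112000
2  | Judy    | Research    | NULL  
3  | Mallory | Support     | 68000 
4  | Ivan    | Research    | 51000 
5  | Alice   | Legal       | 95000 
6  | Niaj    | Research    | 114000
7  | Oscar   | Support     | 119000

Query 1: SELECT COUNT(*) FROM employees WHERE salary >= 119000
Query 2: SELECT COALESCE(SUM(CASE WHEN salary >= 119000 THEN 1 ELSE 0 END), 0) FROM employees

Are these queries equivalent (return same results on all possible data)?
Yes, equivalent

Both queries return: [(1,)]

Reason: COUNT with WHERE vs conditional SUM (COALESCE handles empty-table NULL)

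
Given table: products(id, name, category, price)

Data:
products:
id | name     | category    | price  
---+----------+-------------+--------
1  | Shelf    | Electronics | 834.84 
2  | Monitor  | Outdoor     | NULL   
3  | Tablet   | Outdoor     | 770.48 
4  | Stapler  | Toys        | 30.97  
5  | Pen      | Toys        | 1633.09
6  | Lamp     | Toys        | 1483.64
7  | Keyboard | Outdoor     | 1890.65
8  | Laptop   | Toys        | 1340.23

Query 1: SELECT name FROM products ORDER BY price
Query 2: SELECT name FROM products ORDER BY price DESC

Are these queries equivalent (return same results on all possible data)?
No, not equivalent

Query 1 returns: [('Monitor',), ('Stapler',), ('Tablet',), ('Shelf',), ('Laptop',), ('Lamp',), ('Pen',), ('Keyboard',)]
Query 2 returns: [('Keyboard',), ('Pen',), ('Lamp',), ('Laptop',), ('Shelf',), ('Tablet',), ('Stapler',), ('Monitor',)]

Reason: ASC vs DESC gives opposite ordering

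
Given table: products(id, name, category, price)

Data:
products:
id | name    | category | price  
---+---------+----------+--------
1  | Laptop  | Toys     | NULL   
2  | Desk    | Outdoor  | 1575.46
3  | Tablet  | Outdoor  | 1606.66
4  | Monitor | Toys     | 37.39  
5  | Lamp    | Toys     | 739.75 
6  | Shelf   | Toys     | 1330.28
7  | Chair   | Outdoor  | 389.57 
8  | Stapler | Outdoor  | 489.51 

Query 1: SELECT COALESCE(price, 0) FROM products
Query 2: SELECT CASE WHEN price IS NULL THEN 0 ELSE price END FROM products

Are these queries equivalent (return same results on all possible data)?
Yes, equivalent

Both queries return: [(0,), (37.39,), (389.57,), (489.51,), (739.75,), (1330.28,), (1575.46,), (1606.66,)]

Reason: COALESCE vs CASE for NULL handling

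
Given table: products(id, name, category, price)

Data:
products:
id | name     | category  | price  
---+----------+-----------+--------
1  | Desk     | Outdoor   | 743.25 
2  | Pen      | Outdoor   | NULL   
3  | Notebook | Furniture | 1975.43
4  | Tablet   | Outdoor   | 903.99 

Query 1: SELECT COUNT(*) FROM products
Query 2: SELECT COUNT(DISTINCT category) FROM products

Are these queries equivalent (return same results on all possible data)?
No, not equivalent

Query 1 returns: [(4,)]
Query 2 returns: [(2,)]

Reason: COUNT(*) counts rows, COUNT(DISTINCT category) counts unique categorys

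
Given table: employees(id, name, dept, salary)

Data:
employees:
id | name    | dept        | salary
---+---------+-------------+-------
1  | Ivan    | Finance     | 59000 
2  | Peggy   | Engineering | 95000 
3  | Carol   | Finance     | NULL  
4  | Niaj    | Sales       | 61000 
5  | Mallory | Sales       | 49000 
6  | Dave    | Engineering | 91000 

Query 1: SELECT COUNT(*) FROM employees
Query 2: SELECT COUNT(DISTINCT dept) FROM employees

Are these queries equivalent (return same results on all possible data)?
No, not equivalent

Query 1 returns: [(6,)]
Query 2 returns: [(3,)]

Reason: COUNT(*) counts rows, COUNT(DISTINCT dept) counts unique depts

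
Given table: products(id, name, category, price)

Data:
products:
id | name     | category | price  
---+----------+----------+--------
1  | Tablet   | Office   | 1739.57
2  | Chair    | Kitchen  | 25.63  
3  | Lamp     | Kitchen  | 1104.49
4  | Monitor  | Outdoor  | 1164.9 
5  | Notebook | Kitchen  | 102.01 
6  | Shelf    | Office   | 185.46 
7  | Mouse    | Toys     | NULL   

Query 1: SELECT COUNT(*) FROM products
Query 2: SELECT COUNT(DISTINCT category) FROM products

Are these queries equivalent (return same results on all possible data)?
No, not equivalent

Query 1 returns: [(7,)]
Query 2 returns: [(4,)]

Reason: COUNT(*) counts rows, COUNT(DISTINCT category) counts unique categorys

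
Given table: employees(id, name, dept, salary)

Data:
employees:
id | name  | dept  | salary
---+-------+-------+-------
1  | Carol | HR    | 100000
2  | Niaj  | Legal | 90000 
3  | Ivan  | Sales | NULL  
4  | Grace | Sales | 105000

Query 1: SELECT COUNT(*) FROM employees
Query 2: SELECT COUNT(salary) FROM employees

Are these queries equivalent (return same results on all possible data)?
No, not equivalent

Query 1 returns: [(4,)]
Query 2 returns: [(3,)]

Reason: COUNT(*) includes NULLs, COUNT(column) excludes them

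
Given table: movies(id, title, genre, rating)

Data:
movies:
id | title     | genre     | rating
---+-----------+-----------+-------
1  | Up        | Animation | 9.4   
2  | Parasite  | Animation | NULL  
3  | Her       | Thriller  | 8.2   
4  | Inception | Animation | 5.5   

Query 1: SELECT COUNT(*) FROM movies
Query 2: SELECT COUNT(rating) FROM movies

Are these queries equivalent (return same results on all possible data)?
No, not equivalent

Query 1 returns: [(4,)]
Query 2 returns: [(3,)]

Reason: COUNT(*) includes NULLs, COUNT(column) excludes them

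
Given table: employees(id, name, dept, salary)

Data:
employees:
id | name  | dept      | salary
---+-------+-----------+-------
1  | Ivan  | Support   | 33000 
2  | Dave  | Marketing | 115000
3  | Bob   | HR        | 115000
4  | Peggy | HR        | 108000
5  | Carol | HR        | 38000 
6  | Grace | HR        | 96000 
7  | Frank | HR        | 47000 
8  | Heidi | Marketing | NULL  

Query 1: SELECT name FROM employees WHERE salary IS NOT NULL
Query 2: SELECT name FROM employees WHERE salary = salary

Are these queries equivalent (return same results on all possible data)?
Yes, equivalent

Both queries return: [('Bob',), ('Carol',), ('Dave',), ('Frank',), ('Grace',), ('Ivan',), ('Peggy',)]

Reason: IS NOT NULL vs self-equality (both exclude NULLs)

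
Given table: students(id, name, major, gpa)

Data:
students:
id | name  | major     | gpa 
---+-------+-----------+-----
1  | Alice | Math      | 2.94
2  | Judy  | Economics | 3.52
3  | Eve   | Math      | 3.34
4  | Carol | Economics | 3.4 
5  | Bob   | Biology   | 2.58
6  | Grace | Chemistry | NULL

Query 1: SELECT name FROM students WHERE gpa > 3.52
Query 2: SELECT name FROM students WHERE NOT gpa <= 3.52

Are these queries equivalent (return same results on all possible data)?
Yes, equivalent

Both queries return: []

Reason: Both filter gpa > 3.52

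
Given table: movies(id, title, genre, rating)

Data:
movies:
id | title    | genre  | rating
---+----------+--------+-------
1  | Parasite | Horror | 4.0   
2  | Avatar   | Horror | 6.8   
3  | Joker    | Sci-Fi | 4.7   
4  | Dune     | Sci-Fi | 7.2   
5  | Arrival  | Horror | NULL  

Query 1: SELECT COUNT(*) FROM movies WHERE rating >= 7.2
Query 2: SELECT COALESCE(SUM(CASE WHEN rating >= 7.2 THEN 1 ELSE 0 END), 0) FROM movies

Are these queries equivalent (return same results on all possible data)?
Yes, equivalent

Both queries return: [(1,)]

Reason: COUNT with WHERE vs conditional SUM (COALESCE handles empty-table NULL)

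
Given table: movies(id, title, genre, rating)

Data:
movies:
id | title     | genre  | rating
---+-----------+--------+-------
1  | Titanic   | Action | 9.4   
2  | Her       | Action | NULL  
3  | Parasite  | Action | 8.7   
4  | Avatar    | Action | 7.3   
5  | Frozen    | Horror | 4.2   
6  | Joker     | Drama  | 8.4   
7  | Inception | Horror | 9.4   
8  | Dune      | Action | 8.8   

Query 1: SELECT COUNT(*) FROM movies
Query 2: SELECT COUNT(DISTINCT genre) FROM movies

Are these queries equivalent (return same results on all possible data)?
No, not equivalent

Query 1 returns: [(8,)]
Query 2 returns: [(3,)]

Reason: COUNT(*) counts rows, COUNT(DISTINCT genre) counts unique genres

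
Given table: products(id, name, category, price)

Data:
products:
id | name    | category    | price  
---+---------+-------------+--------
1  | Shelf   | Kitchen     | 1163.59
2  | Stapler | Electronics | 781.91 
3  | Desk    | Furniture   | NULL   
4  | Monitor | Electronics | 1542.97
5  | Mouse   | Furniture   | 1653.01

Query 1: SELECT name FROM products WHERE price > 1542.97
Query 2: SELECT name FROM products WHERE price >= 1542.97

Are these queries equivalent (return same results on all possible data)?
No, not equivalent

Query 1 returns: [('Mouse',)]
Query 2 returns: [('Monitor',), ('Mouse',)]

Reason: > vs >= gives different results when price = 1542.97 exists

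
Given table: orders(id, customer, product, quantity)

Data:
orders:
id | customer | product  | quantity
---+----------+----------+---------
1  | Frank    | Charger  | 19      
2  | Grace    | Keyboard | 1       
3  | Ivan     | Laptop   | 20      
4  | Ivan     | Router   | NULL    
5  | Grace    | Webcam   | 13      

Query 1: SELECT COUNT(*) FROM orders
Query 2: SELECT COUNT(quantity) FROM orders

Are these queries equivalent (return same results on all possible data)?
No, not equivalent

Query 1 returns: [(5,)]
Query 2 returns: [(4,)]

Reason: COUNT(*) includes NULLs, COUNT(column) excludes them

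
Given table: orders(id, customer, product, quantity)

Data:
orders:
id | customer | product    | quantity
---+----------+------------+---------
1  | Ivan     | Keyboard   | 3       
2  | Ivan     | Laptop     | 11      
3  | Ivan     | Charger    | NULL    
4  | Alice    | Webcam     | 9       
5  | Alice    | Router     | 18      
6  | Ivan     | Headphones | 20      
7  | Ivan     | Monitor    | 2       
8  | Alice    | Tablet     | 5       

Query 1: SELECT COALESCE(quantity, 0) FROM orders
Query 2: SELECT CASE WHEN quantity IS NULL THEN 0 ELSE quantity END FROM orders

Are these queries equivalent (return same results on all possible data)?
Yes, equivalent

Both queries return: [(0,), (2,), (3,), (5,), (9,), (11,), (18,), (20,)]

Reason: COALESCE vs CASE for NULL handling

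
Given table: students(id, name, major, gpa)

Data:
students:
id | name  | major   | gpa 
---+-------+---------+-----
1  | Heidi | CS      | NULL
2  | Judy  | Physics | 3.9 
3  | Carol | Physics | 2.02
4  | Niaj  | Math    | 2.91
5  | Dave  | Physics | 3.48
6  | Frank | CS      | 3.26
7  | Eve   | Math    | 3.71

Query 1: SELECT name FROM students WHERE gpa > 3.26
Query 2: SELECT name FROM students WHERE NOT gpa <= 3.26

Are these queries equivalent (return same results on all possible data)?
Yes, equivalent

Both queries return: [('Dave',), ('Eve',), ('Judy',)]

Reason: Both filter gpa > 3.26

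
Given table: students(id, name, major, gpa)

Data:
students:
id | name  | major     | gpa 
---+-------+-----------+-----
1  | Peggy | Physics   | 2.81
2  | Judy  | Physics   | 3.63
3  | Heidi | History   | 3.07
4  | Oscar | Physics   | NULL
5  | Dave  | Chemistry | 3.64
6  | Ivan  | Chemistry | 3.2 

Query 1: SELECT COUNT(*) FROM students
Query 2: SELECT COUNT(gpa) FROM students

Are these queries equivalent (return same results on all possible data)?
No, not equivalent

Query 1 returns: [(6,)]
Query 2 returns: [(5,)]

Reason: COUNT(*) includes NULLs, COUNT(column) excludes them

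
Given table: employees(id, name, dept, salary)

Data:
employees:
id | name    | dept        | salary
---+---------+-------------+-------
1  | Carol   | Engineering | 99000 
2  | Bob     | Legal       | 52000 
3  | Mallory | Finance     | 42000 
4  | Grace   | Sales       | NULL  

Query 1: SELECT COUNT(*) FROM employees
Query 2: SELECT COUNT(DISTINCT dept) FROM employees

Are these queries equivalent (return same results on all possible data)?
No, not equivalent

Query 1 returns: [(4,)]
Query 2 returns: [(4,)]

Reason: COUNT(*) counts rows, COUNT(DISTINCT dept) counts unique depts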